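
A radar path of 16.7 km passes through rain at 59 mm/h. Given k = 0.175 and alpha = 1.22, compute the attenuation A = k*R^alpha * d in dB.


gamma = 0.175 * 59^1.22 = 25.320805 dB/km
A = 25.320805 * 16.7 = 422.86 dB

422.86 dB


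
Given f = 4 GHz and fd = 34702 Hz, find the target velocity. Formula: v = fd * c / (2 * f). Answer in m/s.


v = 34702 * 3e8 / (2 * 4000000000.0) = 1301.3 m/s

1301.3 m/s


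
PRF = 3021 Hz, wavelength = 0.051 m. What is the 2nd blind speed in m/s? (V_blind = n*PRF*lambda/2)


V_blind = 2 * 3021 * 0.051 / 2 = 154.1 m/s

154.1 m/s


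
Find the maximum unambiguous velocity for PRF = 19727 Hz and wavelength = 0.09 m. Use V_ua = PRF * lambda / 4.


V_ua = 19727 * 0.09 / 4 = 443.9 m/s

443.9 m/s


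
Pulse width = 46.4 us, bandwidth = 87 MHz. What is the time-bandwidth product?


TBP = 46.4 * 87 = 4036.8

4036.8


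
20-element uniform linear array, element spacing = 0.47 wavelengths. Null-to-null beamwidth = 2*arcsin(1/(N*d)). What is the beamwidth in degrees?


1/(N*d) = 1/(20*0.47) = 0.106383
BW = 2*arcsin(0.106383) = 12.2 degrees

12.2 degrees


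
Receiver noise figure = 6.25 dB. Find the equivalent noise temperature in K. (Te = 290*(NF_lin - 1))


NF_lin = 10^(6.25/10) = 4.216965
Te = 290 * (4.216965 - 1) = 932.9 K

932.9 K


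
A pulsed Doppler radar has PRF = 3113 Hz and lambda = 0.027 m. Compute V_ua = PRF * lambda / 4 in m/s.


V_ua = 3113 * 0.027 / 4 = 21.0 m/s

21.0 m/s


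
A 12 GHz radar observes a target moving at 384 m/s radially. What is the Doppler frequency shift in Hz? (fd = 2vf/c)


fd = 2 * 384 * 12000000000.0 / 3e8 = 30720.0 Hz

30720.0 Hz


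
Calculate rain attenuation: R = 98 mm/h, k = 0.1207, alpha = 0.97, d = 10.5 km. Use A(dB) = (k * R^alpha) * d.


gamma = 0.1207 * 98^0.97 = 10.308526 dB/km
A = 10.308526 * 10.5 = 108.24 dB

108.24 dB


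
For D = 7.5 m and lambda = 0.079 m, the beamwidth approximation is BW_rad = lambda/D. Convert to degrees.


BW_rad = 0.079 / 7.5 = 0.010533
BW_deg = 0.6 degrees

0.6 degrees


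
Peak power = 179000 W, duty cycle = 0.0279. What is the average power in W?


P_avg = 179000 * 0.0279 = 4994.1 W

4994.1 W


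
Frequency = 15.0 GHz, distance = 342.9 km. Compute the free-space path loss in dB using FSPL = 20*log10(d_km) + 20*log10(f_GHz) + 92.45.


20*log10(342.9) = 50.7
20*log10(15.0) = 23.52
FSPL = 166.7 dB

166.7 dB


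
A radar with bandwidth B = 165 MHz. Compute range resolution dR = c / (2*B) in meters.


dR = 3e8 / (2 * 165000000.0) = 0.91 m

0.91 m


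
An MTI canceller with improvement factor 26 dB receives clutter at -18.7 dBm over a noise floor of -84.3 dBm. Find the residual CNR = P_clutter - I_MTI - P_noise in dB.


CNR = -18.7 - 26 - (-84.3) = 39.6 dB

39.6 dB


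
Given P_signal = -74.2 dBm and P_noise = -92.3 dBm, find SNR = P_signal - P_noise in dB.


SNR = -74.2 - (-92.3) = 18.1 dB

18.1 dB


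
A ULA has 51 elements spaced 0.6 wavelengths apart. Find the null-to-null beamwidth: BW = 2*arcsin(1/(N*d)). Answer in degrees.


1/(N*d) = 1/(51*0.6) = 0.03268
BW = 2*arcsin(0.03268) = 3.7 degrees

3.7 degrees


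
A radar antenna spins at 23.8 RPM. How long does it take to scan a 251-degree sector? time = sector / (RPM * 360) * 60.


t = 251 / (23.8 * 360) * 60 = 1.76 s

1.76 s


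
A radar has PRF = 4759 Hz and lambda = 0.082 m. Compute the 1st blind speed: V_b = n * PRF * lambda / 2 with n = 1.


V_blind = 1 * 4759 * 0.082 / 2 = 195.1 m/s

195.1 m/s


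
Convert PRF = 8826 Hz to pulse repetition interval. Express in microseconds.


PRI = 1/8826 = 0.0001133016 s = 113.3 us

113.3 us


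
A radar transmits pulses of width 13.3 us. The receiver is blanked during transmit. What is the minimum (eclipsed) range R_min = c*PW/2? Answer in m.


R_min = 3e8 * 13.3e-6 / 2 = 1995.0 m

1995.0 m


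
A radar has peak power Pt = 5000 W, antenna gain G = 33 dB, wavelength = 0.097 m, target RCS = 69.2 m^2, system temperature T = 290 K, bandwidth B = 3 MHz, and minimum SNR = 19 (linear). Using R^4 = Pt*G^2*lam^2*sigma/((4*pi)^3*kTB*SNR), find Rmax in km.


G_lin = 10^(33/10) = 1995.262315
R^4 = 5000 * 1995.262315^2 * 0.097^2 * 69.2 / ((4*pi)^3 * 1.38e-23 * 290 * 3000000.0 * 19)
R^4 = 2.86311e19 m^4
R_max = (2.86311e19)^(1/4) = 73149.2 m = 73.1 km

73.1 km


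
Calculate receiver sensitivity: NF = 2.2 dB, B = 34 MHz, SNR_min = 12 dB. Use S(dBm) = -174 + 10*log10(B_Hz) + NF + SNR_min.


10*log10(34000000.0) = 75.31
S = -174 + 75.31 + 2.2 + 12 = -84.5 dBm

-84.5 dBm


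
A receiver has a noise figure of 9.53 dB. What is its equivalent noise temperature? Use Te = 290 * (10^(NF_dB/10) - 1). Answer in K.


NF_lin = 10^(9.53/10) = 8.974288
Te = 290 * (8.974288 - 1) = 2312.5 K

2312.5 K


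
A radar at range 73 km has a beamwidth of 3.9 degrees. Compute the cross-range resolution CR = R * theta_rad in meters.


BW_rad = 0.068067841
CR = 73000 * 0.068067841 = 4969.0 m

4969.0 m


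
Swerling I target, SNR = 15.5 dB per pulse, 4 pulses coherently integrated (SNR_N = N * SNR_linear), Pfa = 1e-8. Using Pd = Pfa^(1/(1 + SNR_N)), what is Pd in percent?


SNR_lin = 10^(15.5/10) = 35.48134
SNR_N = 4 * 35.48134 = 141.92536
1/(1 + SNR_N) = 1/142.92536 = 0.0069967
Pd = (1e-8)^0.0069967 = 0.87908
Pd = 87.9%

87.9%


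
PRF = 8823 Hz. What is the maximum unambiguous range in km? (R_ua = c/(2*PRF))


R_ua = 3e8 / (2 * 8823) = 17001.0 m = 17.0 km

17.0 km


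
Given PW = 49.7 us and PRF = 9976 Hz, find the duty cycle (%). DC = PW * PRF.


DC = 49.7e-6 * 9976 * 100 = 49.58%

49.58%


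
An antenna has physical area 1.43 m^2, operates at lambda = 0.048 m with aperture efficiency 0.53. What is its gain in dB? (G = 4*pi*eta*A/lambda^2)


G_linear = 4*pi*0.53*1.43/0.048^2 = 4133.7
G_dB = 10*log10(4133.7) = 36.2 dB

36.2 dB


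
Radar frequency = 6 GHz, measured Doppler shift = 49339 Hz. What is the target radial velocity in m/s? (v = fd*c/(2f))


v = 49339 * 3e8 / (2 * 6000000000.0) = 1233.5 m/s

1233.5 m/s


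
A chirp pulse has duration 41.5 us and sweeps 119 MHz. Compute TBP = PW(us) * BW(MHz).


TBP = 41.5 * 119 = 4938.5

4938.5


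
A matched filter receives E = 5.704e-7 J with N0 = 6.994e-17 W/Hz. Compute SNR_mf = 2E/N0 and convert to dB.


SNR_lin = 2 * 5.704e-7 / 6.994e-17 = 1.631e10
SNR_dB = 10*log10(1.631e10) = 102.1 dB

102.1 dB


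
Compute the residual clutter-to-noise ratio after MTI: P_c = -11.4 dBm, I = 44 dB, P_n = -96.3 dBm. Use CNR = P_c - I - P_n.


CNR = -11.4 - 44 - (-96.3) = 40.9 dB

40.9 dB


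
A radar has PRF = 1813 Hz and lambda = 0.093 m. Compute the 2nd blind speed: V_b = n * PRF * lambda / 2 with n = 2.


V_blind = 2 * 1813 * 0.093 / 2 = 168.6 m/s

168.6 m/s


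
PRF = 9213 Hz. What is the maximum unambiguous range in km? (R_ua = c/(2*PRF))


R_ua = 3e8 / (2 * 9213) = 16281.3 m = 16.3 km

16.3 km


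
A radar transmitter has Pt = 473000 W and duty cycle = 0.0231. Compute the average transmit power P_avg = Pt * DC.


P_avg = 473000 * 0.0231 = 10926.3 W

10926.3 W


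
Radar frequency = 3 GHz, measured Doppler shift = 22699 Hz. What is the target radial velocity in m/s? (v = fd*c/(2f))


v = 22699 * 3e8 / (2 * 3000000000.0) = 1135.0 m/s

1135.0 m/s


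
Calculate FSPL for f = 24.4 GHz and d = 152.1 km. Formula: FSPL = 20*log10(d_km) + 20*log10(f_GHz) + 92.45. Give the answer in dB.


20*log10(152.1) = 43.64
20*log10(24.4) = 27.75
FSPL = 163.8 dB

163.8 dB


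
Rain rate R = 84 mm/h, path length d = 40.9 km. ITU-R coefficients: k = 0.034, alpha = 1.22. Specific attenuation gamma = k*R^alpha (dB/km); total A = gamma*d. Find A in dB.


gamma = 0.034 * 84^1.22 = 7.570066 dB/km
A = 7.570066 * 40.9 = 309.62 dB

309.62 dB


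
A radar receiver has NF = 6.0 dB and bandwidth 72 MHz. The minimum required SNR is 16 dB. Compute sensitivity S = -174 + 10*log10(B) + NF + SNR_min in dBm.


10*log10(72000000.0) = 78.57
S = -174 + 78.57 + 6.0 + 16 = -73.4 dBm

-73.4 dBm


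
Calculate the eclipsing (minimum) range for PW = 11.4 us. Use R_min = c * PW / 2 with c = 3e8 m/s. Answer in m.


R_min = 3e8 * 11.4e-6 / 2 = 1710.0 m

1710.0 m


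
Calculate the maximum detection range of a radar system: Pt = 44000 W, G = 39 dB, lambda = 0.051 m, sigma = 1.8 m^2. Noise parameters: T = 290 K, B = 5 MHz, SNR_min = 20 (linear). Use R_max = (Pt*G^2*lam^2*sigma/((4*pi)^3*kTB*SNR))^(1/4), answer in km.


G_lin = 10^(39/10) = 7943.282347
R^4 = 44000 * 7943.282347^2 * 0.051^2 * 1.8 / ((4*pi)^3 * 1.38e-23 * 290 * 5000000.0 * 20)
R^4 = 1.63666e19 m^4
R_max = (1.63666e19)^(1/4) = 63604.8 m = 63.6 km

63.6 km


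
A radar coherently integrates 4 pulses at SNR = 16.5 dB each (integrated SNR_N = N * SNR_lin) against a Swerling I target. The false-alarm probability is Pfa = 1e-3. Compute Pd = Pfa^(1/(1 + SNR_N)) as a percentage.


SNR_lin = 10^(16.5/10) = 44.66836
SNR_N = 4 * 44.66836 = 178.67344
1/(1 + SNR_N) = 1/179.67344 = 0.0055657
Pd = (1e-3)^0.0055657 = 0.96228
Pd = 96.2%

96.2%


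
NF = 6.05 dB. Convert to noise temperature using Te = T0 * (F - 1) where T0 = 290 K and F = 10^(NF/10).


NF_lin = 10^(6.05/10) = 4.02717
Te = 290 * (4.02717 - 1) = 877.9 K

877.9 K


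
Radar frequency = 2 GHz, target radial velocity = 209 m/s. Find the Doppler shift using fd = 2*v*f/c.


fd = 2 * 209 * 2000000000.0 / 3e8 = 2786.7 Hz

2786.7 Hz


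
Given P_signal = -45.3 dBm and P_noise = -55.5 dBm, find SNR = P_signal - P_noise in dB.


SNR = -45.3 - (-55.5) = 10.2 dB

10.2 dB


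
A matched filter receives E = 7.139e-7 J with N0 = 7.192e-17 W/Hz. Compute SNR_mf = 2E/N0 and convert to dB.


SNR_lin = 2 * 7.139e-7 / 7.192e-17 = 1.985e10
SNR_dB = 10*log10(1.985e10) = 103.0 dB

103.0 dB


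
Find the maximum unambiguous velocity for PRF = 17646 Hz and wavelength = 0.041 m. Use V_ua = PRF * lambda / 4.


V_ua = 17646 * 0.041 / 4 = 180.9 m/s

180.9 m/s


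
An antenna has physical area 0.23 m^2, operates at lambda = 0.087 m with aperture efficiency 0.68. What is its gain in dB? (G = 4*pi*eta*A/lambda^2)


G_linear = 4*pi*0.68*0.23/0.087^2 = 259.66
G_dB = 10*log10(259.66) = 24.1 dB

24.1 dB


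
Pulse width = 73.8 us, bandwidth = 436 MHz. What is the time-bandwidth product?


TBP = 73.8 * 436 = 32176.8

32176.8


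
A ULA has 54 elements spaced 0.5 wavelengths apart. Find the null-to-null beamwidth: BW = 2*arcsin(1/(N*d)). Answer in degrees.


1/(N*d) = 1/(54*0.5) = 0.037037
BW = 2*arcsin(0.037037) = 4.2 degrees

4.2 degrees


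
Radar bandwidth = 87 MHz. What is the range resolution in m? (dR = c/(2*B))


dR = 3e8 / (2 * 87000000.0) = 1.72 m

1.72 m


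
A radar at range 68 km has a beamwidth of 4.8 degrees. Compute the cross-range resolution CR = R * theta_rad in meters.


BW_rad = 0.083775804
CR = 68000 * 0.083775804 = 5696.8 m

5696.8 m


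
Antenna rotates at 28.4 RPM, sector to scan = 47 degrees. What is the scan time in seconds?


t = 47 / (28.4 * 360) * 60 = 0.28 s

0.28 s


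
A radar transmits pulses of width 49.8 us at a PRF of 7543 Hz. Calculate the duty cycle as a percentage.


DC = 49.8e-6 * 7543 * 100 = 37.56%

37.56%


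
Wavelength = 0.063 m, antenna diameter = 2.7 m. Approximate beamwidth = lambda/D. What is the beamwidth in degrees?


BW_rad = 0.063 / 2.7 = 0.023333
BW_deg = 1.34 degrees

1.34 degrees


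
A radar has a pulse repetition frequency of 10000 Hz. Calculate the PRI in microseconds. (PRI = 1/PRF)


PRI = 1/10000 = 0.0001 s = 100.0 us

100.0 us


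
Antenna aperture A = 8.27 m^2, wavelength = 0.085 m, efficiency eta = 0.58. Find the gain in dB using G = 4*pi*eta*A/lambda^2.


G_linear = 4*pi*0.58*8.27/0.085^2 = 8342.68
G_dB = 10*log10(8342.68) = 39.2 dB

39.2 dB


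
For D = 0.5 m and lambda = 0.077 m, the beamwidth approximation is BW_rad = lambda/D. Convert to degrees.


BW_rad = 0.077 / 0.5 = 0.154
BW_deg = 8.82 degrees

8.82 degrees


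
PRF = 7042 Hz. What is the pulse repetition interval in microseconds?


PRI = 1/7042 = 0.0001420051 s = 142.0 us

142.0 us


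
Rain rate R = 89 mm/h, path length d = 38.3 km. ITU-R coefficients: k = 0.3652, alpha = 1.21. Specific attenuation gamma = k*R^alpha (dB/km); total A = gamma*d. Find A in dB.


gamma = 0.3652 * 89^1.21 = 83.42432 dB/km
A = 83.42432 * 38.3 = 3195.15 dB

3195.15 dB


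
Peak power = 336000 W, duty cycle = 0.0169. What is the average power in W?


P_avg = 336000 * 0.0169 = 5678.4 W

5678.4 W


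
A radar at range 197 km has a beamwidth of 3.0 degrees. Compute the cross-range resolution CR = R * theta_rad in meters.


BW_rad = 0.052359878
CR = 197000 * 0.052359878 = 10314.9 m

10314.9 m


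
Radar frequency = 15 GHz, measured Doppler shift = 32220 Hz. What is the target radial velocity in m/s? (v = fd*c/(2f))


v = 32220 * 3e8 / (2 * 15000000000.0) = 322.2 m/s

322.2 m/s


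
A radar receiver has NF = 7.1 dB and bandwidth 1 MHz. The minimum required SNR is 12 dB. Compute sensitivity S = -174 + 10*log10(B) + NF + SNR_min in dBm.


10*log10(1000000.0) = 60.0
S = -174 + 60.0 + 7.1 + 12 = -94.9 dBm

-94.9 dBm


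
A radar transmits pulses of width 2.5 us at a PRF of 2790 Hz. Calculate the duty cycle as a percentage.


DC = 2.5e-6 * 2790 * 100 = 0.7%

0.7%


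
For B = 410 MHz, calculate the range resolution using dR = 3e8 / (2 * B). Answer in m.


dR = 3e8 / (2 * 410000000.0) = 0.37 m

0.37 m


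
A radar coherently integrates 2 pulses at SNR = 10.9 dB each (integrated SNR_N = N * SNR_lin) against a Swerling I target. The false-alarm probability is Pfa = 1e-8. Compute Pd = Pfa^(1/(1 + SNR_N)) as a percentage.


SNR_lin = 10^(10.9/10) = 12.30269
SNR_N = 2 * 12.30269 = 24.60538
1/(1 + SNR_N) = 1/25.60538 = 0.0390543
Pd = (1e-8)^0.0390543 = 0.48704
Pd = 48.7%

48.7%


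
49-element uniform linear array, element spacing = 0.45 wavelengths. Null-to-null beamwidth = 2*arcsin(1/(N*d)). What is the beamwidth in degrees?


1/(N*d) = 1/(49*0.45) = 0.045351
BW = 2*arcsin(0.045351) = 5.2 degrees

5.2 degrees


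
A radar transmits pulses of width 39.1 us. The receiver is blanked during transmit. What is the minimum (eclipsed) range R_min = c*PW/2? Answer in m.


R_min = 3e8 * 39.1e-6 / 2 = 5865.0 m

5865.0 m


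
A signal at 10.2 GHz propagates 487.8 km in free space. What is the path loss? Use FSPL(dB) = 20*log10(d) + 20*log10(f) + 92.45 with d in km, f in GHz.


20*log10(487.8) = 53.76
20*log10(10.2) = 20.17
FSPL = 166.4 dB

166.4 dB


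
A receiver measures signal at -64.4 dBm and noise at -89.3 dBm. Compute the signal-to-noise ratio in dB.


SNR = -64.4 - (-89.3) = 24.9 dB

24.9 dB


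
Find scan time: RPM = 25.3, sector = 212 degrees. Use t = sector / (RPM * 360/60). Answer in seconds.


t = 212 / (25.3 * 360) * 60 = 1.4 s

1.4 s


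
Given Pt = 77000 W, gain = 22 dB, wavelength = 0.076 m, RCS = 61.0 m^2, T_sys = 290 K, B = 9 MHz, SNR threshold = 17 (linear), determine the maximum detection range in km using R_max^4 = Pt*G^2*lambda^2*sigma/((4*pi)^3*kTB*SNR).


G_lin = 10^(22/10) = 158.489319
R^4 = 77000 * 158.489319^2 * 0.076^2 * 61.0 / ((4*pi)^3 * 1.38e-23 * 290 * 9000000.0 * 17)
R^4 = 5.60854e17 m^4
R_max = (5.60854e17)^(1/4) = 27366.1 m = 27.4 km

27.4 km


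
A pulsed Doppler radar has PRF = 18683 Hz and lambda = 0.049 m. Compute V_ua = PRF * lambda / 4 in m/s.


V_ua = 18683 * 0.049 / 4 = 228.9 m/s

228.9 m/s


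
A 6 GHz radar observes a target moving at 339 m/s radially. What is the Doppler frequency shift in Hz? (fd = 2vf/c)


fd = 2 * 339 * 6000000000.0 / 3e8 = 13560.0 Hz

13560.0 Hz


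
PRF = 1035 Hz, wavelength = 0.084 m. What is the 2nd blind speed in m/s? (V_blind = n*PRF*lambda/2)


V_blind = 2 * 1035 * 0.084 / 2 = 86.9 m/s

86.9 m/s


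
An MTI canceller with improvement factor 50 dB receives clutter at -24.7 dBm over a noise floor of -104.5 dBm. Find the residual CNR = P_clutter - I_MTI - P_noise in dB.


CNR = -24.7 - 50 - (-104.5) = 29.8 dB

29.8 dB


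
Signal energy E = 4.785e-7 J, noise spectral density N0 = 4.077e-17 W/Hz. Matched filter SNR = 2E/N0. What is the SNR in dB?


SNR_lin = 2 * 4.785e-7 / 4.077e-17 = 2.347e10
SNR_dB = 10*log10(2.347e10) = 103.7 dB

103.7 dB


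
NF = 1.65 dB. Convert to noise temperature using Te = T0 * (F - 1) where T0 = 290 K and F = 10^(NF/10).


NF_lin = 10^(1.65/10) = 1.462177
Te = 290 * (1.462177 - 1) = 134.0 K

134.0 K


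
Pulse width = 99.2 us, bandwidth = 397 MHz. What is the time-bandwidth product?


TBP = 99.2 * 397 = 39382.4

39382.4


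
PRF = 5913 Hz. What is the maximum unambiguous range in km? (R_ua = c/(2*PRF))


R_ua = 3e8 / (2 * 5913) = 25367.8 m = 25.4 km

25.4 km


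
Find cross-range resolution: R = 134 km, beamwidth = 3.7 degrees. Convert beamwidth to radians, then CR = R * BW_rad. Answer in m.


BW_rad = 0.064577182
CR = 134000 * 0.064577182 = 8653.3 m

8653.3 m


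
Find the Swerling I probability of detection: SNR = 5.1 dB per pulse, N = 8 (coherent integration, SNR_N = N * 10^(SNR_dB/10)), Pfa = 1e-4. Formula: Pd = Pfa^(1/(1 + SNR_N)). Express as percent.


SNR_lin = 10^(5.1/10) = 3.23594
SNR_N = 8 * 3.23594 = 25.88752
1/(1 + SNR_N) = 1/26.88752 = 0.037192
Pd = (1e-4)^0.037192 = 0.70996
Pd = 71.0%

71.0%


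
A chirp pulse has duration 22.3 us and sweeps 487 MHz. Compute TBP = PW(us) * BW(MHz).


TBP = 22.3 * 487 = 10860.1

10860.1


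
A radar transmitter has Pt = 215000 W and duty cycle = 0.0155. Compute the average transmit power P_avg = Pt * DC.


P_avg = 215000 * 0.0155 = 3332.5 W

3332.5 W


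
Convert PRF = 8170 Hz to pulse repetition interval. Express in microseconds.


PRI = 1/8170 = 0.000122399 s = 122.4 us

122.4 us


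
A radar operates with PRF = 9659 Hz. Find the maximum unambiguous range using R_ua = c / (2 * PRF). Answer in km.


R_ua = 3e8 / (2 * 9659) = 15529.6 m = 15.5 km

15.5 km


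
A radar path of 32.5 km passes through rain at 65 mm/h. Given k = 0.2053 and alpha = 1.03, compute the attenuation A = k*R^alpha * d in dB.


gamma = 0.2053 * 65^1.03 = 15.124802 dB/km
A = 15.124802 * 32.5 = 491.56 dB

491.56 dB


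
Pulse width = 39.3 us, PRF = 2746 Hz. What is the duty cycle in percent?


DC = 39.3e-6 * 2746 * 100 = 10.79%

10.79%


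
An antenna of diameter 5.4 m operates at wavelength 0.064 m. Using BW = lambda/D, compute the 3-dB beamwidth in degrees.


BW_rad = 0.064 / 5.4 = 0.011852
BW_deg = 0.68 degrees

0.68 degrees


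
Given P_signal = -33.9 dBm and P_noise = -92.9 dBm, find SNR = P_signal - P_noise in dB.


SNR = -33.9 - (-92.9) = 59.0 dB

59.0 dB


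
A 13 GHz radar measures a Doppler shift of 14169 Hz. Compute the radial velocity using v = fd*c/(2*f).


v = 14169 * 3e8 / (2 * 13000000000.0) = 163.5 m/s

163.5 m/s


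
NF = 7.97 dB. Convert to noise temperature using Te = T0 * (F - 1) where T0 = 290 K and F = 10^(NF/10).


NF_lin = 10^(7.97/10) = 6.266139
Te = 290 * (6.266139 - 1) = 1527.2 K

1527.2 K


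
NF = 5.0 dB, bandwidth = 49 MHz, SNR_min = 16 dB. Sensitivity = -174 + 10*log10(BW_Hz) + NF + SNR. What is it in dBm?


10*log10(49000000.0) = 76.9
S = -174 + 76.9 + 5.0 + 16 = -76.1 dBm

-76.1 dBm


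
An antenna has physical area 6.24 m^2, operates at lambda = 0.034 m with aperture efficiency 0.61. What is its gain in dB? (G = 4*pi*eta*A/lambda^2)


G_linear = 4*pi*0.61*6.24/0.034^2 = 41377.71
G_dB = 10*log10(41377.71) = 46.2 dB

46.2 dB


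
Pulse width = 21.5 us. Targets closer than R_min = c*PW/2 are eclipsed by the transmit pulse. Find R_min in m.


R_min = 3e8 * 21.5e-6 / 2 = 3225.0 m

3225.0 m


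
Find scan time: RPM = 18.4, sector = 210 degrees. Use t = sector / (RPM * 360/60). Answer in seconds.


t = 210 / (18.4 * 360) * 60 = 1.9 s

1.9 s


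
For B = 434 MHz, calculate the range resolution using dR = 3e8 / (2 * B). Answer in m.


dR = 3e8 / (2 * 434000000.0) = 0.35 m

0.35 m


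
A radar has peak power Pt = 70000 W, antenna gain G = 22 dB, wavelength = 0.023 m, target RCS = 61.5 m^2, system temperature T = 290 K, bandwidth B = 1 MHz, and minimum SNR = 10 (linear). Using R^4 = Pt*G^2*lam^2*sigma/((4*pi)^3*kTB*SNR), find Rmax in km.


G_lin = 10^(22/10) = 158.489319
R^4 = 70000 * 158.489319^2 * 0.023^2 * 61.5 / ((4*pi)^3 * 1.38e-23 * 290 * 1000000.0 * 10)
R^4 = 7.20314e17 m^4
R_max = (7.20314e17)^(1/4) = 29132.7 m = 29.1 km

29.1 km


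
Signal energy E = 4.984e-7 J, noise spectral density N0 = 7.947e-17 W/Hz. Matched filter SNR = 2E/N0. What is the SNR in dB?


SNR_lin = 2 * 4.984e-7 / 7.947e-17 = 1.254e10
SNR_dB = 10*log10(1.254e10) = 101.0 dB

101.0 dB


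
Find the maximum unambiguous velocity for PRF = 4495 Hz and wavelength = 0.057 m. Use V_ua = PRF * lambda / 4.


V_ua = 4495 * 0.057 / 4 = 64.1 m/s

64.1 m/s


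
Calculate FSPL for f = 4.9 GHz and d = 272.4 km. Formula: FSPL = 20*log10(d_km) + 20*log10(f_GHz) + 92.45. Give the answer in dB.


20*log10(272.4) = 48.7
20*log10(4.9) = 13.8
FSPL = 155.0 dB

155.0 dB


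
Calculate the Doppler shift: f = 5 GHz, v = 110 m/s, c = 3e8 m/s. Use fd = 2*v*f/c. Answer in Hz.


fd = 2 * 110 * 5000000000.0 / 3e8 = 3666.7 Hz

3666.7 Hz


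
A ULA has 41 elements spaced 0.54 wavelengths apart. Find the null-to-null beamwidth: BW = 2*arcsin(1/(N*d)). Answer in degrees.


1/(N*d) = 1/(41*0.54) = 0.045167
BW = 2*arcsin(0.045167) = 5.2 degrees

5.2 degrees


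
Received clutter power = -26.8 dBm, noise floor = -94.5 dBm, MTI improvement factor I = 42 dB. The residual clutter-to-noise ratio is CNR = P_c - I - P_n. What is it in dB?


CNR = -26.8 - 42 - (-94.5) = 25.7 dB

25.7 dB


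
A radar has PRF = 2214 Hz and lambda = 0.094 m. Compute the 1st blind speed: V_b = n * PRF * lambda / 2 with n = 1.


V_blind = 1 * 2214 * 0.094 / 2 = 104.1 m/s

104.1 m/s


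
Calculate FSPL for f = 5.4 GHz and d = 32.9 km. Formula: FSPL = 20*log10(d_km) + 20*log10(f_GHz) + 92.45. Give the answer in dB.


20*log10(32.9) = 30.34
20*log10(5.4) = 14.65
FSPL = 137.4 dB

137.4 dB


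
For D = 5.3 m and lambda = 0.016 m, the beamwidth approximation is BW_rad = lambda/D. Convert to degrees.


BW_rad = 0.016 / 5.3 = 0.003019
BW_deg = 0.17 degrees

0.17 degrees


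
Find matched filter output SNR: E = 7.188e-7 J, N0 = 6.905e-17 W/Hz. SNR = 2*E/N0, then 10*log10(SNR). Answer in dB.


SNR_lin = 2 * 7.188e-7 / 6.905e-17 = 2.082e10
SNR_dB = 10*log10(2.082e10) = 103.2 dB

103.2 dB


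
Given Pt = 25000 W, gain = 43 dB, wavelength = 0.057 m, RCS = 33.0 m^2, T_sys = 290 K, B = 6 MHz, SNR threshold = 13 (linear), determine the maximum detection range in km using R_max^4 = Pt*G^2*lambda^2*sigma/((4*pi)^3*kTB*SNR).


G_lin = 10^(43/10) = 19952.62315
R^4 = 25000 * 19952.62315^2 * 0.057^2 * 33.0 / ((4*pi)^3 * 1.38e-23 * 290 * 6000000.0 * 13)
R^4 = 1.72267e21 m^4
R_max = (1.72267e21)^(1/4) = 203727.9 m = 203.7 km

203.7 km


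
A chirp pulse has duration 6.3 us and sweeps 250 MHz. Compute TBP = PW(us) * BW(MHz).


TBP = 6.3 * 250 = 1575.0

1575.0


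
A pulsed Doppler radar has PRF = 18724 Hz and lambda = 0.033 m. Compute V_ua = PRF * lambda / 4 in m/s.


V_ua = 18724 * 0.033 / 4 = 154.5 m/s

154.5 m/s


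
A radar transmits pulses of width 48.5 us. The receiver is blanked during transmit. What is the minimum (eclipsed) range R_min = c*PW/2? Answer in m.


R_min = 3e8 * 48.5e-6 / 2 = 7275.0 m

7275.0 m


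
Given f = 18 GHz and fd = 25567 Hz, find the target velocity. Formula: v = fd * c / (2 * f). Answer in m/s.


v = 25567 * 3e8 / (2 * 18000000000.0) = 213.1 m/s

213.1 m/s


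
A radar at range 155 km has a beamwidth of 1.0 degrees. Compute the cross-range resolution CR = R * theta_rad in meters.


BW_rad = 0.017453293
CR = 155000 * 0.017453293 = 2705.3 m

2705.3 m


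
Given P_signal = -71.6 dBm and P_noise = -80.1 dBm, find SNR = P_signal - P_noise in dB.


SNR = -71.6 - (-80.1) = 8.5 dB

8.5 dB


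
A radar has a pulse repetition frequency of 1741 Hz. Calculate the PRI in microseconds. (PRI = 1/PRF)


PRI = 1/1741 = 0.0005743825 s = 574.4 us

574.4 us


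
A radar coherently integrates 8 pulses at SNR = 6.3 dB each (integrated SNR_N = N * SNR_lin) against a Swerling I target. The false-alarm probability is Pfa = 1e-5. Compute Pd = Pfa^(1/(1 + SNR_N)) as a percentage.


SNR_lin = 10^(6.3/10) = 4.2658
SNR_N = 8 * 4.2658 = 34.1264
1/(1 + SNR_N) = 1/35.1264 = 0.0284686
Pd = (1e-5)^0.0284686 = 0.72054
Pd = 72.1%

72.1%


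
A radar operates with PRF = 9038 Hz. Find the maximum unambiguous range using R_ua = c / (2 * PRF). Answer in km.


R_ua = 3e8 / (2 * 9038) = 16596.6 m = 16.6 km

16.6 km


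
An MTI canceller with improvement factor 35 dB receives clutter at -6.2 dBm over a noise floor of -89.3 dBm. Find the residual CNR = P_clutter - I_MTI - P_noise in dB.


CNR = -6.2 - 35 - (-89.3) = 48.1 dB

48.1 dB


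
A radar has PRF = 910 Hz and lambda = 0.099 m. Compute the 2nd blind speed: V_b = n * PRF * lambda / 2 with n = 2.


V_blind = 2 * 910 * 0.099 / 2 = 90.1 m/s

90.1 m/s


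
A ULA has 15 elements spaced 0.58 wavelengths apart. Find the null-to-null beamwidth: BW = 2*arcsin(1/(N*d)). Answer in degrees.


1/(N*d) = 1/(15*0.58) = 0.114943
BW = 2*arcsin(0.114943) = 13.2 degrees

13.2 degrees


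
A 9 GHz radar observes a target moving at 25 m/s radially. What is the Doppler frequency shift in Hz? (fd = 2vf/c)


fd = 2 * 25 * 9000000000.0 / 3e8 = 1500.0 Hz

1500.0 Hz


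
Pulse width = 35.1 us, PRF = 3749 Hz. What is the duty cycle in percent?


DC = 35.1e-6 * 3749 * 100 = 13.16%

13.16%


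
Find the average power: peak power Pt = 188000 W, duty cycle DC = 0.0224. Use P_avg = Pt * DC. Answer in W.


P_avg = 188000 * 0.0224 = 4211.2 W

4211.2 W


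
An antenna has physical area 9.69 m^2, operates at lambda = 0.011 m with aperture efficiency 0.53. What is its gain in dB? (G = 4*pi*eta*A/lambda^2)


G_linear = 4*pi*0.53*9.69/0.011^2 = 533364.54
G_dB = 10*log10(533364.54) = 57.3 dB

57.3 dB


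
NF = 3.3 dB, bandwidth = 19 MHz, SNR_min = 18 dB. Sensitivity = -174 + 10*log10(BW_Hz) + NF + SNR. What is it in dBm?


10*log10(19000000.0) = 72.79
S = -174 + 72.79 + 3.3 + 18 = -79.9 dBm

-79.9 dBm


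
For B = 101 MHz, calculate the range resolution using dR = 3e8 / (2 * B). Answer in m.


dR = 3e8 / (2 * 101000000.0) = 1.49 m

1.49 m


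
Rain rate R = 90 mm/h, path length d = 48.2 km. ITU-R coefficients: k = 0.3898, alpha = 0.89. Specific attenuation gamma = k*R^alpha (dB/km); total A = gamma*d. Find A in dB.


gamma = 0.3898 * 90^0.89 = 21.385414 dB/km
A = 21.385414 * 48.2 = 1030.78 dB

1030.78 dB


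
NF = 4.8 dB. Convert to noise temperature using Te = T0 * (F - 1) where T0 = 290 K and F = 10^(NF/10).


NF_lin = 10^(4.8/10) = 3.019952
Te = 290 * (3.019952 - 1) = 585.8 K

585.8 K


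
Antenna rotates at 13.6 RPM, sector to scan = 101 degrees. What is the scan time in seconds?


t = 101 / (13.6 * 360) * 60 = 1.24 s

1.24 s


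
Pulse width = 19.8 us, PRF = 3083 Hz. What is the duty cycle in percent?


DC = 19.8e-6 * 3083 * 100 = 6.1%

6.1%


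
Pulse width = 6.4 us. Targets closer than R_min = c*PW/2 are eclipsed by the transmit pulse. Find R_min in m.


R_min = 3e8 * 6.4e-6 / 2 = 960.0 m

960.0 m


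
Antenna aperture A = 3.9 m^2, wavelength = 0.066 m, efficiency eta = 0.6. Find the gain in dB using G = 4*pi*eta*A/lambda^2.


G_linear = 4*pi*0.6*3.9/0.066^2 = 6750.53
G_dB = 10*log10(6750.53) = 38.3 dB

38.3 dB


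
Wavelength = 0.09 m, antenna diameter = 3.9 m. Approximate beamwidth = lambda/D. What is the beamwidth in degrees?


BW_rad = 0.09 / 3.9 = 0.023077
BW_deg = 1.32 degrees

1.32 degrees


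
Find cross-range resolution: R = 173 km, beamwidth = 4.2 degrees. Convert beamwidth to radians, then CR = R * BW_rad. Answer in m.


BW_rad = 0.073303829
CR = 173000 * 0.073303829 = 12681.6 m

12681.6 m


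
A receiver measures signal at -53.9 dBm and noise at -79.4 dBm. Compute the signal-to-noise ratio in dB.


SNR = -53.9 - (-79.4) = 25.5 dB

25.5 dB


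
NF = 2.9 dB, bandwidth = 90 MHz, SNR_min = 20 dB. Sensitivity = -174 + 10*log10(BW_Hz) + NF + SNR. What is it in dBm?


10*log10(90000000.0) = 79.54
S = -174 + 79.54 + 2.9 + 20 = -71.6 dBm

-71.6 dBm


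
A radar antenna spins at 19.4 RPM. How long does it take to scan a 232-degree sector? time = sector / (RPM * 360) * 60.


t = 232 / (19.4 * 360) * 60 = 1.99 s

1.99 s


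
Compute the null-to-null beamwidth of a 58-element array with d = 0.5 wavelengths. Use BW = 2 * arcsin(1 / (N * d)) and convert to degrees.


1/(N*d) = 1/(58*0.5) = 0.034483
BW = 2*arcsin(0.034483) = 4.0 degrees

4.0 degrees


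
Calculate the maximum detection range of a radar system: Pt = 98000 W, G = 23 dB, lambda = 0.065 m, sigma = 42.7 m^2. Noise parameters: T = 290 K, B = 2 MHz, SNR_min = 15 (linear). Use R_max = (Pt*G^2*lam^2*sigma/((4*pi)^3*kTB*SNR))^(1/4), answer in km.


G_lin = 10^(23/10) = 199.526231
R^4 = 98000 * 199.526231^2 * 0.065^2 * 42.7 / ((4*pi)^3 * 1.38e-23 * 290 * 2000000.0 * 15)
R^4 = 2.95429e18 m^4
R_max = (2.95429e18)^(1/4) = 41458.5 m = 41.5 km

41.5 km


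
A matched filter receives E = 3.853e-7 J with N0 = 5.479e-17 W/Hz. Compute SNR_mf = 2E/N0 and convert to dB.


SNR_lin = 2 * 3.853e-7 / 5.479e-17 = 1.406e10
SNR_dB = 10*log10(1.406e10) = 101.5 dB

101.5 dB


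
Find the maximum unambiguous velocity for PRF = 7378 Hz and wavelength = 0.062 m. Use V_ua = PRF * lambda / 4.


V_ua = 7378 * 0.062 / 4 = 114.4 m/s

114.4 m/s


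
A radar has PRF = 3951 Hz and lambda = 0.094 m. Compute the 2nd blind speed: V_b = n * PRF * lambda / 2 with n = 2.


V_blind = 2 * 3951 * 0.094 / 2 = 371.4 m/s

371.4 m/s


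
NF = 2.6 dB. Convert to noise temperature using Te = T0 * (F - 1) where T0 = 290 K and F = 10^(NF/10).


NF_lin = 10^(2.6/10) = 1.819701
Te = 290 * (1.819701 - 1) = 237.7 K

237.7 K


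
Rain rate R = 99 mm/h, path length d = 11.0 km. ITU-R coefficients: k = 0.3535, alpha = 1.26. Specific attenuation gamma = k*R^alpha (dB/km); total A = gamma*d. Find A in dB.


gamma = 0.3535 * 99^1.26 = 115.581882 dB/km
A = 115.581882 * 11.0 = 1271.4 dB

1271.4 dB


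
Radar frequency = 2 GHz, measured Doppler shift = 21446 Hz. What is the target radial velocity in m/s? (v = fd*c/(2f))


v = 21446 * 3e8 / (2 * 2000000000.0) = 1608.5 m/s

1608.5 m/s


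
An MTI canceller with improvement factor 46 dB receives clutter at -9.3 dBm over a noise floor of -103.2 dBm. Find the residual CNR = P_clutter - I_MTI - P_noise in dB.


CNR = -9.3 - 46 - (-103.2) = 47.9 dB

47.9 dB


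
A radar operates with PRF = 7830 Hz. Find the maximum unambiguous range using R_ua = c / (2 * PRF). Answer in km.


R_ua = 3e8 / (2 * 7830) = 19157.1 m = 19.2 km

19.2 km


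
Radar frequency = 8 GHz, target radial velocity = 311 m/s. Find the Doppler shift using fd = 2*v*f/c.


fd = 2 * 311 * 8000000000.0 / 3e8 = 16586.7 Hz

16586.7 Hz


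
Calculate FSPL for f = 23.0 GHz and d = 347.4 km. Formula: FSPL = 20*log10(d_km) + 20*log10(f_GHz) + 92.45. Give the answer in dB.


20*log10(347.4) = 50.82
20*log10(23.0) = 27.23
FSPL = 170.5 dB

170.5 dB


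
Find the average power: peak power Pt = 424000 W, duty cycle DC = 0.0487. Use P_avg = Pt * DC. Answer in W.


P_avg = 424000 * 0.0487 = 20648.8 W

20648.8 W


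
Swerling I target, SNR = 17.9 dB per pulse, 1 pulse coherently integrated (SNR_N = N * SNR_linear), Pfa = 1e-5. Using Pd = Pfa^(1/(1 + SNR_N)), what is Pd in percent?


SNR_lin = 10^(17.9/10) = 61.6595
SNR_N = 1 * 61.6595 = 61.6595
1/(1 + SNR_N) = 1/62.6595 = 0.0159593
Pd = (1e-5)^0.0159593 = 0.83215
Pd = 83.2%

83.2%


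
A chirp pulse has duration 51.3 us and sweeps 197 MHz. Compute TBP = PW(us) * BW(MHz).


TBP = 51.3 * 197 = 10106.1

10106.1


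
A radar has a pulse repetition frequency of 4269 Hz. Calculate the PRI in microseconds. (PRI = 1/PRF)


PRI = 1/4269 = 0.0002342469 s = 234.2 us

234.2 us


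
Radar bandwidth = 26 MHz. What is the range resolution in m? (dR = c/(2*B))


dR = 3e8 / (2 * 26000000.0) = 5.77 m

5.77 m


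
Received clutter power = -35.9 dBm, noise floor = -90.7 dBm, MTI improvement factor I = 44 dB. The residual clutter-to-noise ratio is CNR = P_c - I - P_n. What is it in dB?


CNR = -35.9 - 44 - (-90.7) = 10.8 dB

10.8 dB


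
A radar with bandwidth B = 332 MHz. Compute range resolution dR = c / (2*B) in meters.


dR = 3e8 / (2 * 332000000.0) = 0.45 m

0.45 m


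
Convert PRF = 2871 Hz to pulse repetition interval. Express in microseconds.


PRI = 1/2871 = 0.0003483107 s = 348.3 us

348.3 us


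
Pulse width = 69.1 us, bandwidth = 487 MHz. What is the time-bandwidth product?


TBP = 69.1 * 487 = 33651.7

33651.7


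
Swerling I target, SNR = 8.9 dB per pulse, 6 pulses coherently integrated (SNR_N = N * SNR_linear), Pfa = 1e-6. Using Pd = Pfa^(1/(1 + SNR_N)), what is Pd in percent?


SNR_lin = 10^(8.9/10) = 7.76247
SNR_N = 6 * 7.76247 = 46.57482
1/(1 + SNR_N) = 1/47.57482 = 0.0210195
Pd = (1e-6)^0.0210195 = 0.74797
Pd = 74.8%

74.8%


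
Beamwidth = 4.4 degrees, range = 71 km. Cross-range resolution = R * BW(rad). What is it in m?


BW_rad = 0.076794487
CR = 71000 * 0.076794487 = 5452.4 m

5452.4 m


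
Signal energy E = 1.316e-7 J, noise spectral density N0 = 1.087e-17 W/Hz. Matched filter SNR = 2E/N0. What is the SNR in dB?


SNR_lin = 2 * 1.316e-7 / 1.087e-17 = 2.421e10
SNR_dB = 10*log10(2.421e10) = 103.8 dB

103.8 dB


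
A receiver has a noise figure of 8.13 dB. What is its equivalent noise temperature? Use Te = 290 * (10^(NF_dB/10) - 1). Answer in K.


NF_lin = 10^(8.13/10) = 6.501297
Te = 290 * (6.501297 - 1) = 1595.4 K

1595.4 K


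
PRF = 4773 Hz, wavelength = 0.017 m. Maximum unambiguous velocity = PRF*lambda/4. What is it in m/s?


V_ua = 4773 * 0.017 / 4 = 20.3 m/s

20.3 m/s


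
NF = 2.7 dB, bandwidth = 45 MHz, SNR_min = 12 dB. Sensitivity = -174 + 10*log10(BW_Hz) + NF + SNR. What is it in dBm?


10*log10(45000000.0) = 76.53
S = -174 + 76.53 + 2.7 + 12 = -82.8 dBm

-82.8 dBm


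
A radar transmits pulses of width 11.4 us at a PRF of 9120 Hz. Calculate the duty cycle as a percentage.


DC = 11.4e-6 * 9120 * 100 = 10.4%

10.4%


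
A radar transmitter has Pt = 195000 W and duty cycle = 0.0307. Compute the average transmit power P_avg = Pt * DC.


P_avg = 195000 * 0.0307 = 5986.5 W

5986.5 W


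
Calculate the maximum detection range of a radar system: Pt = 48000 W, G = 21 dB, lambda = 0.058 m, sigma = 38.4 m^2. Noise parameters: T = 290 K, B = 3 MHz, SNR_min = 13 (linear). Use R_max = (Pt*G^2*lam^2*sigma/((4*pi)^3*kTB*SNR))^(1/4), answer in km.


G_lin = 10^(21/10) = 125.892541
R^4 = 48000 * 125.892541^2 * 0.058^2 * 38.4 / ((4*pi)^3 * 1.38e-23 * 290 * 3000000.0 * 13)
R^4 = 3.17291e17 m^4
R_max = (3.17291e17)^(1/4) = 23733.6 m = 23.7 km

23.7 km


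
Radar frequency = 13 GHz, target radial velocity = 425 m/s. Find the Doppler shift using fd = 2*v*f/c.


fd = 2 * 425 * 13000000000.0 / 3e8 = 36833.3 Hz

36833.3 Hz


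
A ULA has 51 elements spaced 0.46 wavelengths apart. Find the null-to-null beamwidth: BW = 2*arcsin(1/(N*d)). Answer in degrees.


1/(N*d) = 1/(51*0.46) = 0.042626
BW = 2*arcsin(0.042626) = 4.9 degrees

4.9 degrees


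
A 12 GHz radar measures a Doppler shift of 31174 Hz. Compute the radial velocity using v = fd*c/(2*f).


v = 31174 * 3e8 / (2 * 12000000000.0) = 389.7 m/s

389.7 m/s


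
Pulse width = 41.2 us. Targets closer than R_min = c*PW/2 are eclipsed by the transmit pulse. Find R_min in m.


R_min = 3e8 * 41.2e-6 / 2 = 6180.0 m

6180.0 m


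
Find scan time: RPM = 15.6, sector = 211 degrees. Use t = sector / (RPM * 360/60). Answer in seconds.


t = 211 / (15.6 * 360) * 60 = 2.25 s

2.25 s


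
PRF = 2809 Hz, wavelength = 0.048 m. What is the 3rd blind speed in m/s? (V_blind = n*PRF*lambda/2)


V_blind = 3 * 2809 * 0.048 / 2 = 202.2 m/s

202.2 m/s


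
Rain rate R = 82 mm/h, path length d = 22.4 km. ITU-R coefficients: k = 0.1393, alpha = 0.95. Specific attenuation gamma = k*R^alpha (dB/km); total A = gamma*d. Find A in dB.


gamma = 0.1393 * 82^0.95 = 9.163772 dB/km
A = 9.163772 * 22.4 = 205.27 dB

205.27 dB


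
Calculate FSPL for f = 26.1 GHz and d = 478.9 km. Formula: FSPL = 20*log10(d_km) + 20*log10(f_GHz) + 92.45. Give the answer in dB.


20*log10(478.9) = 53.6
20*log10(26.1) = 28.33
FSPL = 174.4 dB

174.4 dB


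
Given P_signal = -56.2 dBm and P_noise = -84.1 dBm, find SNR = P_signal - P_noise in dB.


SNR = -56.2 - (-84.1) = 27.9 dB

27.9 dB


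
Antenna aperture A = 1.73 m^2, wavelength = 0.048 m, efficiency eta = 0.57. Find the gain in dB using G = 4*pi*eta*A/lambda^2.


G_linear = 4*pi*0.57*1.73/0.048^2 = 5378.34
G_dB = 10*log10(5378.34) = 37.3 dB

37.3 dB


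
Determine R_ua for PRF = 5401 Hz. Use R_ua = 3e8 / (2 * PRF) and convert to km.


R_ua = 3e8 / (2 * 5401) = 27772.6 m = 27.8 km

27.8 km


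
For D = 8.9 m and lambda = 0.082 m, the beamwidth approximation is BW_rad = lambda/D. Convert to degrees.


BW_rad = 0.082 / 8.9 = 0.009213
BW_deg = 0.53 degrees

0.53 degrees


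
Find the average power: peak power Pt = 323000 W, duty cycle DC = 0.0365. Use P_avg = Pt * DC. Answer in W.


P_avg = 323000 * 0.0365 = 11789.5 W

11789.5 W


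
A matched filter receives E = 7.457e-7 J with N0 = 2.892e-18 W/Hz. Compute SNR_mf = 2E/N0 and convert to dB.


SNR_lin = 2 * 7.457e-7 / 2.892e-18 = 5.157e11
SNR_dB = 10*log10(5.157e11) = 117.1 dB

117.1 dB


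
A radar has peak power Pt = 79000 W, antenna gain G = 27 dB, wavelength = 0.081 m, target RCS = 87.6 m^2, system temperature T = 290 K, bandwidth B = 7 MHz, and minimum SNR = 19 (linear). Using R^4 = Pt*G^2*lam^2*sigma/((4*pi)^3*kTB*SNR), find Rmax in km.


G_lin = 10^(27/10) = 501.187234
R^4 = 79000 * 501.187234^2 * 0.081^2 * 87.6 / ((4*pi)^3 * 1.38e-23 * 290 * 7000000.0 * 19)
R^4 = 1.0798e19 m^4
R_max = (1.0798e19)^(1/4) = 57323.9 m = 57.3 km

57.3 km


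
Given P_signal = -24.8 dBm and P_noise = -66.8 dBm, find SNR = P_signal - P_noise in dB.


SNR = -24.8 - (-66.8) = 42.0 dB

42.0 dB


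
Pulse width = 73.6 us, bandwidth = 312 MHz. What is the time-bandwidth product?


TBP = 73.6 * 312 = 22963.2

22963.2


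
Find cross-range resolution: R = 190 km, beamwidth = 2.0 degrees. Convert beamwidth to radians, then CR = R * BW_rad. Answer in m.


BW_rad = 0.034906585
CR = 190000 * 0.034906585 = 6632.3 m

6632.3 m


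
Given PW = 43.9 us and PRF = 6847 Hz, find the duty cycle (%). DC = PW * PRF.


DC = 43.9e-6 * 6847 * 100 = 30.06%

30.06%


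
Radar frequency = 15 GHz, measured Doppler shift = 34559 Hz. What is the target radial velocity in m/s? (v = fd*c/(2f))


v = 34559 * 3e8 / (2 * 15000000000.0) = 345.6 m/s

345.6 m/s


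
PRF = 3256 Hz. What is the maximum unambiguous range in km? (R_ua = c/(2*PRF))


R_ua = 3e8 / (2 * 3256) = 46068.8 m = 46.1 km

46.1 km


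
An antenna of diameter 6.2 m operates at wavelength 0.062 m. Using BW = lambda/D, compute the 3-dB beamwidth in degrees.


BW_rad = 0.062 / 6.2 = 0.01
BW_deg = 0.57 degrees

0.57 degrees


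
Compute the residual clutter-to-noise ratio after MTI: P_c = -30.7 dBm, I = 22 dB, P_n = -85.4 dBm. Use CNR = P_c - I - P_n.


CNR = -30.7 - 22 - (-85.4) = 32.7 dB

32.7 dB


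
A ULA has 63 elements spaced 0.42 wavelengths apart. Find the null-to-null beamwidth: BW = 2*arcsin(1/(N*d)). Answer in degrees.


1/(N*d) = 1/(63*0.42) = 0.037793
BW = 2*arcsin(0.037793) = 4.3 degrees

4.3 degrees
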